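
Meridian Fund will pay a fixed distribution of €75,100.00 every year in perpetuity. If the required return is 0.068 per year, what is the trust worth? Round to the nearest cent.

Level perpetuity: PV = C / r = €75,100.00 / 0.068 = €1,104,411.76

€1104411.76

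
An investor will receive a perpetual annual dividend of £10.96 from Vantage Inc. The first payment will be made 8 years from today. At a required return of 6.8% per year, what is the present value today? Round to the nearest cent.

Value at end of year 7: C / r = £10.96 / 0.068 = £161.1765
Discount to today: PV = £161.1765 / (1 + 0.068)^7 = £161.1765 / 1.584889 = £101.70

£101.70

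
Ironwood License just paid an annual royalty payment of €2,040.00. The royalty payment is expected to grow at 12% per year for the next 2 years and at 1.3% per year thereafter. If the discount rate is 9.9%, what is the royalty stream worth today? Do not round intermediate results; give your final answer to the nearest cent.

D_1 = 2284.80000
D_2 = 2558.97600
Terminal value at year 2: TV = D_2×(1+g_2)/(r−g_2) = 2592.24269/0.086 = 30142.35684
P_0 = D_1/(1+r)^1 + D_2/(1+r)^2 + TV/(1+r)^2
    = 2078.98089 + 2118.70664 + 24956.39334 = 29154.08088

€29154.08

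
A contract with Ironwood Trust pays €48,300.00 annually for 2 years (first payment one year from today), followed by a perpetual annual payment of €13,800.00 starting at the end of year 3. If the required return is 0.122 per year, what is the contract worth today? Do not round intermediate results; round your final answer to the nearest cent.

PV of 2-year annuity: €48,300.00 × [1 − (1+0.122)^−2] / 0.122 = 81415.44416
Perpetuity value at year 2: €13,800.00 / 0.122 = 113114.75410
PV of perpetuity: 113114.75410 / (1+0.122)^2 = 89853.19863
Total PV = 81415.44416 + 89853.19863 = 171268.64278

€171268.64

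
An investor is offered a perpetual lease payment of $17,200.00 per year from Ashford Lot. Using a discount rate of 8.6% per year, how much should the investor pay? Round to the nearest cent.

Level perpetuity: PV = C / r = $17,200.00 / 0.086 = $200,000.00

$200000.00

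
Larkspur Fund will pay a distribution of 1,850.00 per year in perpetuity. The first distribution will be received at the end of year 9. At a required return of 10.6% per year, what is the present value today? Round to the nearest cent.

7795.16

Value at end of year 8: C / r = 1,850.00 / 0.106 = 17,452.8302
Discount to today: PV = 17,452.8302 / (1 + 0.106)^8 = 17,452.8302 / 2.238933 = 7,795.16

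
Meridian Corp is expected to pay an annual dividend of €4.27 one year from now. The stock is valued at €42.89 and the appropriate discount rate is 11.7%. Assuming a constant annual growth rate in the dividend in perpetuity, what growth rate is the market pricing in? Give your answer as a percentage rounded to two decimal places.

1.74%

P = D₁/(r−g) ⇒ g = r − D₁/P = 0.117 − €4.27/€42.89 = 0.017443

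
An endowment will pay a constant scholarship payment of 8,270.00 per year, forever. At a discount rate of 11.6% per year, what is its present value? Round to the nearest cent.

71293.10

Level perpetuity: PV = C / r = 8,270.00 / 0.116 = 71,293.10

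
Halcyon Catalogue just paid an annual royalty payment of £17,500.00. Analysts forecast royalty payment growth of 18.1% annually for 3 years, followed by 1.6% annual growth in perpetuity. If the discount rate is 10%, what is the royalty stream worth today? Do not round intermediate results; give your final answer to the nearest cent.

D_1 = 20667.50000
D_2 = 24408.31750
D_3 = 28826.22297
Terminal value at year 3: TV = D_3×(1+g_2)/(r−g_2) = 29287.44253/0.084 = 348660.03018
P_0 = D_1/(1+r)^1 + D_2/(1+r)^2 + D_3/(1+r)^3 + TV/(1+r)^3
    = 18788.63636 + 20172.16322 + 21657.56797 + 261953.44116 = 322571.80871

£322571.81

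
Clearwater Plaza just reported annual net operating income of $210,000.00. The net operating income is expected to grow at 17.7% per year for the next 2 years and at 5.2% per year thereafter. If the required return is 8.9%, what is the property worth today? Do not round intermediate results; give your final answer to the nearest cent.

D_1 = 247170.00000
D_2 = 290919.09000
Terminal value at year 2: TV = D_2×(1+g_2)/(r−g_2) = 306046.88268/0.037 = 8271537.36973
P_0 = D_1/(1+r)^1 + D_2/(1+r)^2 + TV/(1+r)^2
    = 226969.69697 + 245310.68258 + 6974779.40751 = 7447059.78706

$7447059.79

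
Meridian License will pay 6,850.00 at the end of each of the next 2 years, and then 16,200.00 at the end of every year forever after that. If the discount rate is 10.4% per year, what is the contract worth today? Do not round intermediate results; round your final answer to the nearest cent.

PV of 2-year annuity: 6,850.00 × [1 − (1+0.104)^−2] / 0.104 = 11824.91861
Perpetuity value at year 2: 16,200.00 / 0.104 = 155769.23077
PV of perpetuity: 155769.23077 / (1+0.104)^2 = 127803.72982
Total PV = 11824.91861 + 127803.72982 = 139628.64843

139628.65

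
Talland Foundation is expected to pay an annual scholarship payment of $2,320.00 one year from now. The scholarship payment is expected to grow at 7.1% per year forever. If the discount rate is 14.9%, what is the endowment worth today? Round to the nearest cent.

Growing perpetuity: P = D₁ / (r − g) = $2,320.0000 / (0.149 − 0.071) = $29,743.59

$29743.59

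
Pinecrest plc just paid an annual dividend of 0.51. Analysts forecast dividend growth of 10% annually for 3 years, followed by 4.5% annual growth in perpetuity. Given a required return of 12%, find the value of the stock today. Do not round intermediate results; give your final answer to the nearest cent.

8.21

D_1 = 0.56100
D_2 = 0.61710
D_3 = 0.67881
Terminal value at year 3: TV = D_3×(1+g_2)/(r−g_2) = 0.70936/0.075 = 9.45809
P_0 = D_1/(1+r)^1 + D_2/(1+r)^2 + D_3/(1+r)^3 + TV/(1+r)^3
    = 0.50089 + 0.49195 + 0.48316 + 6.73208 = 8.20808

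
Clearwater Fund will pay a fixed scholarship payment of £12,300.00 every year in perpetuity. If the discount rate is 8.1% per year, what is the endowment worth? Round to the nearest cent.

£151851.85

Level perpetuity: PV = C / r = £12,300.00 / 0.081 = £151,851.85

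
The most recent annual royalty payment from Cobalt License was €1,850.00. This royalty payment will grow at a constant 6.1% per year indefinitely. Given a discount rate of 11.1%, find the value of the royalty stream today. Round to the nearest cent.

D₁ = D₀ × (1 + g) = €1,850.00 × 1.061 = €1,962.8500
Growing perpetuity: P = D₁ / (r − g) = €1,962.8500 / (0.111 − 0.061) = €39,257.00

€39257.00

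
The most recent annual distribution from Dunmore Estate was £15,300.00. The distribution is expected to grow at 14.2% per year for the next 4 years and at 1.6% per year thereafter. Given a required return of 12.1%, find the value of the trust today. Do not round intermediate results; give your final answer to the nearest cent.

D_1 = 17472.60000
D_2 = 19953.70920
D_3 = 22787.13591
D_4 = 26022.90921
Terminal value at year 4: TV = D_4×(1+g_2)/(r−g_2) = 26439.27575/0.105 = 251802.62621
P_0 = D_1/(1+r)^1 + D_2/(1+r)^2 + D_3/(1+r)^3 + D_4/(1+r)^4 + TV/(1+r)^4
    = 15586.61909 + 15878.60749 + 16176.06580 + 16479.09647 + 159454.87629 = 223575.26514

£223575.27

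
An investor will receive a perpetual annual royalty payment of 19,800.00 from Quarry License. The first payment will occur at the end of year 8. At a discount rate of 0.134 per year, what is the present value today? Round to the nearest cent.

61272.98

Value at end of year 7: C / r = 19,800.00 / 0.134 = 147,761.1940
Discount to today: PV = 147,761.1940 / (1 + 0.134)^7 = 147,761.1940 / 2.411523 = 61,272.98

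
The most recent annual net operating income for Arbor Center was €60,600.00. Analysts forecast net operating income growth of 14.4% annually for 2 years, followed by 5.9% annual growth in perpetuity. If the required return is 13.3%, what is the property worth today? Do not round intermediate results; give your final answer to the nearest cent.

€1007127.16

D_1 = 69326.40000
D_2 = 79309.40160
Terminal value at year 2: TV = D_2×(1+g_2)/(r−g_2) = 83988.65629/0.074 = 1134981.84182
P_0 = D_1/(1+r)^1 + D_2/(1+r)^2 + TV/(1+r)^2
    = 61188.34951 + 61782.41116 + 884156.39755 = 1007127.15823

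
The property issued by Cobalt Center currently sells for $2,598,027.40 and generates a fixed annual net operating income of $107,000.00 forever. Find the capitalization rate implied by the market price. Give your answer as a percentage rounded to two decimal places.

4.12%

P = C/r ⇒ r = C/P = $107,000.00/$2,598,027.40 = 0.041185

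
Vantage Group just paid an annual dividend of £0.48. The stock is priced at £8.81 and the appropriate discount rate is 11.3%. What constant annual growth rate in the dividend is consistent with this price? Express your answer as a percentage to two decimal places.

5.55%

P = D₀(1+g)/(r−g) ⇒ P(r−g) = D₀(1+g) ⇒ g(P+D₀) = P·r − D₀
g = (P·r − D₀)/(P + D₀) = (£8.81×0.113 − £0.48) / (£8.81 + £0.48) = 0.055493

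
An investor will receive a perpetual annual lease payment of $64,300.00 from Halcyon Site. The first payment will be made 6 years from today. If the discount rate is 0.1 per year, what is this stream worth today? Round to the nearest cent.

$399252.41

Value at end of year 5: C / r = $64,300.00 / 0.1 = $643,000.0000
Discount to today: PV = $643,000.0000 / (1 + 0.1)^5 = $643,000.0000 / 1.610510 = $399,252.41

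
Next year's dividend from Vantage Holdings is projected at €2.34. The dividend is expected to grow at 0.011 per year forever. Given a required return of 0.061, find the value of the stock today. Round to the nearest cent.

€46.80

Growing perpetuity: P = D₁ / (r − g) = €2.3400 / (0.061 − 0.011) = €46.80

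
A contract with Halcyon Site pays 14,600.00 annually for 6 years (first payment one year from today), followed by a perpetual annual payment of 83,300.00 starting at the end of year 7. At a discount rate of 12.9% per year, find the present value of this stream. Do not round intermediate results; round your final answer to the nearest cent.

370338.27

PV of 6-year annuity: 14,600.00 × [1 − (1+0.129)^−6] / 0.129 = 58527.12080
Perpetuity value at year 6: 83,300.00 / 0.129 = 645736.43411
PV of perpetuity: 645736.43411 / (1+0.129)^6 = 311811.14897
Total PV = 58527.12080 + 311811.14897 = 370338.26978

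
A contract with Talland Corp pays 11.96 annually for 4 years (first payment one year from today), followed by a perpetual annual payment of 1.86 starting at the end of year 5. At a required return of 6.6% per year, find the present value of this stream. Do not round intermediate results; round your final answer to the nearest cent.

62.70

PV of 4-year annuity: 11.96 × [1 − (1+0.066)^−4] / 0.066 = 40.87957
Perpetuity value at year 4: 1.86 / 0.066 = 28.18182
PV of perpetuity: 28.18182 / (1+0.066)^4 = 21.82429
Total PV = 40.87957 + 21.82429 = 62.70386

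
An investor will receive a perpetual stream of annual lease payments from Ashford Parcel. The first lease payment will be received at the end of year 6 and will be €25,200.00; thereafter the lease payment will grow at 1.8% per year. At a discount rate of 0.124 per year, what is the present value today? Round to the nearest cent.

Value at end of year 5: C₁ / (r − g) = €25,200.00 / (0.124 − 0.018) = €237,735.8491
Discount to today: PV = €237,735.8491 / (1 + 0.124)^5 = €237,735.8491 / 1.794038 = €132,514.41

€132514.41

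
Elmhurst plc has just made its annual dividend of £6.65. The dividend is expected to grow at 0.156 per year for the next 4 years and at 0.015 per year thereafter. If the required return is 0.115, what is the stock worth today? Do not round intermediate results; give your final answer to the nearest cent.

£107.12

D_1 = 7.68740
D_2 = 8.88663
D_3 = 10.27295
D_4 = 11.87553
Terminal value at year 4: TV = D_4×(1+g_2)/(r−g_2) = 12.05366/0.1 = 120.53662
P_0 = D_1/(1+r)^1 + D_2/(1+r)^2 + D_3/(1+r)^3 + D_4/(1+r)^4 + TV/(1+r)^4
    = 6.89453 + 7.14805 + 7.41089 + 7.68340 + 77.98652 = 107.12340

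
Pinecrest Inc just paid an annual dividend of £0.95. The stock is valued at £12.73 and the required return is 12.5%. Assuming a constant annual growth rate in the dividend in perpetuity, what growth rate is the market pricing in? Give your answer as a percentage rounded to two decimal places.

P = D₀(1+g)/(r−g) ⇒ P(r−g) = D₀(1+g) ⇒ g(P+D₀) = P·r − D₀
g = (P·r − D₀)/(P + D₀) = (£12.73×0.125 − £0.95) / (£12.73 + £0.95) = 0.046875

4.69%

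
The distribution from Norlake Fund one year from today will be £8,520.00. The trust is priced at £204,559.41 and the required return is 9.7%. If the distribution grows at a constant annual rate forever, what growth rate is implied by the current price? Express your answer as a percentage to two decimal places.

5.53%

P = D₁/(r−g) ⇒ g = r − D₁/P = 0.097 − £8,520.00/£204,559.41 = 0.055350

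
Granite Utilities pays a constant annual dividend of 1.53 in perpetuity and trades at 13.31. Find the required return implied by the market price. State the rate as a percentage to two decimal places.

11.50%

P = C/r ⇒ r = C/P = 1.53/13.31 = 0.114951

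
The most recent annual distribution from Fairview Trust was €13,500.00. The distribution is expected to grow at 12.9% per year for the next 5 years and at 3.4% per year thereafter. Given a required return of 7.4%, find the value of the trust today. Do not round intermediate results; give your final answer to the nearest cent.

D_1 = 15241.50000
D_2 = 17207.65350
D_3 = 19427.44080
D_4 = 21933.58066
D_5 = 24763.01257
Terminal value at year 5: TV = D_5×(1+g_2)/(r−g_2) = 25604.95500/0.04 = 640123.87495
P_0 = D_1/(1+r)^1 + D_2/(1+r)^2 + D_3/(1+r)^3 + D_4/(1+r)^4 + D_5/(1+r)^5 + TV/(1+r)^5
    = 14191.34078 + 14918.08542 + 15682.04697 + 16485.13131 + 17329.34194 + 447963.48921 = 526569.43563

€526569.44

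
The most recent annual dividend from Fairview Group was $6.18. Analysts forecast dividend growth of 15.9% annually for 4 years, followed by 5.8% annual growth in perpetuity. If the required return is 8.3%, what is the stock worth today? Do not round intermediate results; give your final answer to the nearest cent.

D_1 = 7.16262
D_2 = 8.30148
D_3 = 9.62141
D_4 = 11.15122
Terminal value at year 4: TV = D_4×(1+g_2)/(r−g_2) = 11.79799/0.025 = 471.91945
P_0 = D_1/(1+r)^1 + D_2/(1+r)^2 + D_3/(1+r)^3 + D_4/(1+r)^4 + TV/(1+r)^4
    = 6.61368 + 7.07780 + 7.57449 + 8.10603 + 343.04734 = 372.41935

$372.42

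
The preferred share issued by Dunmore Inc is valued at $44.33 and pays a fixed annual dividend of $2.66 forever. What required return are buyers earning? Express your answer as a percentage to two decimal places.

P = C/r ⇒ r = C/P = $2.66/$44.33 = 0.060005

6.00%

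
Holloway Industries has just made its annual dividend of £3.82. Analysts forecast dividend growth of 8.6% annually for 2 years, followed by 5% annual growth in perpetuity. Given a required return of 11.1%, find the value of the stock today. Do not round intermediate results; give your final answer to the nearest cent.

£70.21

D_1 = 4.14852
D_2 = 4.50529
Terminal value at year 2: TV = D_2×(1+g_2)/(r−g_2) = 4.73056/0.061 = 77.55012
P_0 = D_1/(1+r)^1 + D_2/(1+r)^2 + TV/(1+r)^2
    = 3.73404 + 3.65002 + 62.82816 = 70.21222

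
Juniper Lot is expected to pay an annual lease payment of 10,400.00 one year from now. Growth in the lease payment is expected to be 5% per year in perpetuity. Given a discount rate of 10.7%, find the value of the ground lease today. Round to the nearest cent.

Growing perpetuity: P = D₁ / (r − g) = 10,400.0000 / (0.107 − 0.05) = 182,456.14

182456.14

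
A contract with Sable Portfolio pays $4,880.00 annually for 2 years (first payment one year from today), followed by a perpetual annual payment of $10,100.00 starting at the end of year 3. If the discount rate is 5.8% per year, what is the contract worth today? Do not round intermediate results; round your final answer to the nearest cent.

PV of 2-year annuity: $4,880.00 × [1 − (1+0.058)^−2] / 0.058 = 8972.09487
Perpetuity value at year 2: $10,100.00 / 0.058 = 174137.93103
PV of perpetuity: 174137.93103 / (1+0.058)^2 = 155568.63633
Total PV = 8972.09487 + 155568.63633 = 164540.73120

$164540.73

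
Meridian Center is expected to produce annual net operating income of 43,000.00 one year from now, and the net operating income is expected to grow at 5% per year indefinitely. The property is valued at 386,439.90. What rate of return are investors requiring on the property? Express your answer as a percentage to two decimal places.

16.13%

P = D₁/(r − g) ⇒ r = D₁/P + g = 43,000.0000/386,439.90 + 0.05 = 0.111272 + 0.05 = 0.161272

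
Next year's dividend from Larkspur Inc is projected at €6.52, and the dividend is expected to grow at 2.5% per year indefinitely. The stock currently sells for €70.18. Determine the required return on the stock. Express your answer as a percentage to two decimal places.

11.79%

P = D₁/(r − g) ⇒ r = D₁/P + g = €6.5200/€70.18 + 0.025 = 0.092904 + 0.025 = 0.117904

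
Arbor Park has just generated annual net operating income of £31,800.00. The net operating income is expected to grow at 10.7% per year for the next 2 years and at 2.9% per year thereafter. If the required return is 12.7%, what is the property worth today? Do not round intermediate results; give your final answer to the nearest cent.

D_1 = 35202.60000
D_2 = 38969.27820
Terminal value at year 2: TV = D_2×(1+g_2)/(r−g_2) = 40099.38727/0.098 = 409177.42110
P_0 = D_1/(1+r)^1 + D_2/(1+r)^2 + TV/(1+r)^2
    = 31235.66992 + 30681.35457 + 322154.22300 = 384071.24749

£384071.25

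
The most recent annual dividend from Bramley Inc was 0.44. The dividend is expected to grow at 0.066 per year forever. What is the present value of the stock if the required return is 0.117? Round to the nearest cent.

9.20

D₁ = D₀ × (1 + g) = 0.44 × 1.066 = 0.4690
Growing perpetuity: P = D₁ / (r − g) = 0.4690 / (0.117 − 0.066) = 9.20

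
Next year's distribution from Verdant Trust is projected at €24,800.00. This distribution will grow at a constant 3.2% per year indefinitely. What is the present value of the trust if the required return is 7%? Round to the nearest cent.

€652631.58

Growing perpetuity: P = D₁ / (r − g) = €24,800.0000 / (0.07 − 0.032) = €652,631.58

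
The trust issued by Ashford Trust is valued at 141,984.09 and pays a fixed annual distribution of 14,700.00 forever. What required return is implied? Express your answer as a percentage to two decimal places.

10.35%

P = C/r ⇒ r = C/P = 14,700.00/141,984.09 = 0.103533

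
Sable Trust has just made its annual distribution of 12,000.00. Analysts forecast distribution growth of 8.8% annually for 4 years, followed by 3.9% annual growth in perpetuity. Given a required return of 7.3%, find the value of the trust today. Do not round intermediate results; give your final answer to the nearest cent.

437346.50

D_1 = 13056.00000
D_2 = 14204.92800
D_3 = 15454.96166
D_4 = 16814.99829
Terminal value at year 4: TV = D_4×(1+g_2)/(r−g_2) = 17470.78322/0.034 = 513846.56540
P_0 = D_1/(1+r)^1 + D_2/(1+r)^2 + D_3/(1+r)^3 + D_4/(1+r)^4 + TV/(1+r)^4
    = 12167.75396 + 12337.85304 + 12510.33001 + 12685.21813 + 387645.34232 = 437346.49746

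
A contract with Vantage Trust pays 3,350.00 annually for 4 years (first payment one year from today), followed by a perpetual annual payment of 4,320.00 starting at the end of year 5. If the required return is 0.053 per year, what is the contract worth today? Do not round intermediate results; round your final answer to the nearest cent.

78093.70

PV of 4-year annuity: 3,350.00 × [1 − (1+0.053)^−4] / 0.053 = 11796.61805
Perpetuity value at year 4: 4,320.00 / 0.053 = 81509.43396
PV of perpetuity: 81509.43396 / (1+0.053)^4 = 66297.07875
Total PV = 11796.61805 + 66297.07875 = 78093.69680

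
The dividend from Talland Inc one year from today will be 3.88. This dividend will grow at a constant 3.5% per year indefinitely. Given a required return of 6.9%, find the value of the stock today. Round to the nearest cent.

114.12

Growing perpetuity: P = D₁ / (r − g) = 3.8800 / (0.069 − 0.035) = 114.12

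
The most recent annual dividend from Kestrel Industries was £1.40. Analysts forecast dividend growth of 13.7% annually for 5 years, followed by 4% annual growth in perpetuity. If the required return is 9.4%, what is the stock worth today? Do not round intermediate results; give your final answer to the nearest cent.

D_1 = 1.59180
D_2 = 1.80988
D_3 = 2.05783
D_4 = 2.33975
D_5 = 2.66030
Terminal value at year 5: TV = D_5×(1+g_2)/(r−g_2) = 2.76671/0.054 = 51.23538
P_0 = D_1/(1+r)^1 + D_2/(1+r)^2 + D_3/(1+r)^3 + D_4/(1+r)^4 + D_5/(1+r)^5 + TV/(1+r)^5
    = 1.45503 + 1.51222 + 1.57166 + 1.63343 + 1.69763 + 32.69515 = 40.56511

£40.57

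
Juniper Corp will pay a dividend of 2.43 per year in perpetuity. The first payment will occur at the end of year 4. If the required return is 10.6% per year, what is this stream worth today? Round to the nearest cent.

Value at end of year 3: C / r = 2.43 / 0.106 = 22.9245
Discount to today: PV = 22.9245 / (1 + 0.106)^3 = 22.9245 / 1.352899 = 16.94

16.94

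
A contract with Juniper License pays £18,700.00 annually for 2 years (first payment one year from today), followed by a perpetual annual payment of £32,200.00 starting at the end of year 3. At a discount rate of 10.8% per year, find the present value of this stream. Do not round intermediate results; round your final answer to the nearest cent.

£274967.54

PV of 2-year annuity: £18,700.00 × [1 − (1+0.108)^−2] / 0.108 = 32109.43711
Perpetuity value at year 2: £32,200.00 / 0.108 = 298148.14815
PV of perpetuity: 298148.14815 / (1+0.108)^2 = 242858.10136
Total PV = 32109.43711 + 242858.10136 = 274967.53847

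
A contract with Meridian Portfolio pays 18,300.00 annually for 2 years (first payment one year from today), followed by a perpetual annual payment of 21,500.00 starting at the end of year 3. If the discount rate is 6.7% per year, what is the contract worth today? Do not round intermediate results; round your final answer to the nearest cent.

315085.72

PV of 2-year annuity: 18,300.00 × [1 − (1+0.067)^−2] / 0.067 = 33224.82694
Perpetuity value at year 2: 21,500.00 / 0.067 = 320895.52239
PV of perpetuity: 320895.52239 / (1+0.067)^2 = 281860.88964
Total PV = 33224.82694 + 281860.88964 = 315085.71658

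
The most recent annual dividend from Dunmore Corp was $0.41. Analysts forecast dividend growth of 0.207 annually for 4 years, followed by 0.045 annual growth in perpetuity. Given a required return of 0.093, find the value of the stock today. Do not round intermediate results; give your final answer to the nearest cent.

$15.39

D_1 = 0.49487
D_2 = 0.59731
D_3 = 0.72095
D_4 = 0.87019
Terminal value at year 4: TV = D_4×(1+g_2)/(r−g_2) = 0.90935/0.048 = 18.94471
P_0 = D_1/(1+r)^1 + D_2/(1+r)^2 + D_3/(1+r)^3 + D_4/(1+r)^4 + TV/(1+r)^4
    = 0.45276 + 0.49999 + 0.55213 + 0.60972 + 13.27417 = 15.38878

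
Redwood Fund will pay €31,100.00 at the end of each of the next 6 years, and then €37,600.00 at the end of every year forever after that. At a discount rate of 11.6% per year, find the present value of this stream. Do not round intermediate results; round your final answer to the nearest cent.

PV of 6-year annuity: €31,100.00 × [1 − (1+0.116)^−6] / 0.116 = 129326.53223
Perpetuity value at year 6: €37,600.00 / 0.116 = 324137.93103
PV of perpetuity: 324137.93103 / (1+0.116)^6 = 167781.73772
Total PV = 129326.53223 + 167781.73772 = 297108.26996

€297108.27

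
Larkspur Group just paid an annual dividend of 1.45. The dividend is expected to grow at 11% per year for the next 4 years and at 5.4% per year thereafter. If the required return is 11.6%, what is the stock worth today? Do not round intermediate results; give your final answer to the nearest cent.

29.85

D_1 = 1.60950
D_2 = 1.78655
D_3 = 1.98306
D_4 = 2.20120
Terminal value at year 4: TV = D_4×(1+g_2)/(r−g_2) = 2.32007/0.062 = 37.42044
P_0 = D_1/(1+r)^1 + D_2/(1+r)^2 + D_3/(1+r)^3 + D_4/(1+r)^4 + TV/(1+r)^4
    = 1.44220 + 1.43445 + 1.42674 + 1.41907 + 24.12415 = 29.84661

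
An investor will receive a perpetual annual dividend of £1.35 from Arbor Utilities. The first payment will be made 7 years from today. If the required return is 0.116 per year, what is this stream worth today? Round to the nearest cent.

Value at end of year 6: C / r = £1.35 / 0.116 = £11.6379
Discount to today: PV = £11.6379 / (1 + 0.116)^6 = £11.6379 / 1.931902 = £6.02

£6.02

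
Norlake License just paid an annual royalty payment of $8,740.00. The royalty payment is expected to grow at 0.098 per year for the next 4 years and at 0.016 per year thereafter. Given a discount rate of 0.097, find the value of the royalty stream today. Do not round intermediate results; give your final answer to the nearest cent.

D_1 = 9596.52000
D_2 = 10536.97896
D_3 = 11569.60290
D_4 = 12703.42398
Terminal value at year 4: TV = D_4×(1+g_2)/(r−g_2) = 12906.67877/0.081 = 159341.71316
P_0 = D_1/(1+r)^1 + D_2/(1+r)^2 + D_3/(1+r)^3 + D_4/(1+r)^4 + TV/(1+r)^4
    = 8747.96718 + 8755.94163 + 8763.92334 + 8771.91234 + 110027.93744 = 145067.68194

$145067.68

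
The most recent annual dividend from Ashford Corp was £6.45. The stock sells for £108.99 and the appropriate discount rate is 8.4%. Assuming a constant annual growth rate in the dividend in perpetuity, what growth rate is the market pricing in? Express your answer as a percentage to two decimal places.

2.34%

P = D₀(1+g)/(r−g) ⇒ P(r−g) = D₀(1+g) ⇒ g(P+D₀) = P·r − D₀
g = (P·r − D₀)/(P + D₀) = (£108.99×0.084 − £6.45) / (£108.99 + £6.45) = 0.023433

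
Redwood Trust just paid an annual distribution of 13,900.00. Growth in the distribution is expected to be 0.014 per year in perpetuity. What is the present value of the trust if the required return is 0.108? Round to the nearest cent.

D₁ = D₀ × (1 + g) = 13,900.00 × 1.014 = 14,094.6000
Growing perpetuity: P = D₁ / (r − g) = 14,094.6000 / (0.108 − 0.014) = 149,942.55

149942.55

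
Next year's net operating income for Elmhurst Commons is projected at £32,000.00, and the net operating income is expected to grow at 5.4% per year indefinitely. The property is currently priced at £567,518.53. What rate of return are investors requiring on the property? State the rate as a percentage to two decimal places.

P = D₁/(r − g) ⇒ r = D₁/P + g = £32,000.0000/£567,518.53 + 0.054 = 0.056386 + 0.054 = 0.110386

11.04%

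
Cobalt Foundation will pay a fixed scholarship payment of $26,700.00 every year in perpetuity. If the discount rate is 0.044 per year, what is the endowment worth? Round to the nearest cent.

$606818.18

Level perpetuity: PV = C / r = $26,700.00 / 0.044 = $606,818.18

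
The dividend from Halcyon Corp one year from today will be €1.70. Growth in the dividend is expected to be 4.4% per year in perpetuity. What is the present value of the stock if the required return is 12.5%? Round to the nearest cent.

€20.99

Growing perpetuity: P = D₁ / (r − g) = €1.7000 / (0.125 − 0.044) = €20.99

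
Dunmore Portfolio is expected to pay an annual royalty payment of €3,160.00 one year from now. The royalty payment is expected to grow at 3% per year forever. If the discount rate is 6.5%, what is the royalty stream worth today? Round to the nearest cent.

€90285.71

Growing perpetuity: P = D₁ / (r − g) = €3,160.0000 / (0.065 − 0.03) = €90,285.71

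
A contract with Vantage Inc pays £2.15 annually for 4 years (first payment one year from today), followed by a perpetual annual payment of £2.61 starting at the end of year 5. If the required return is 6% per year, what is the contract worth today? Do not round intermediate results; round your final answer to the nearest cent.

PV of 4-year annuity: £2.15 × [1 − (1+0.06)^−4] / 0.06 = 7.44998
Perpetuity value at year 4: £2.61 / 0.06 = 43.50000
PV of perpetuity: 43.50000 / (1+0.06)^4 = 34.45607
Total PV = 7.44998 + 34.45607 = 41.90605

£41.91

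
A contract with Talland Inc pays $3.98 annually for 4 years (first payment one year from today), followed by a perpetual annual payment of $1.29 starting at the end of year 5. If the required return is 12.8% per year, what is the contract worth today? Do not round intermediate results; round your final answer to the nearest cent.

PV of 4-year annuity: $3.98 × [1 − (1+0.128)^−4] / 0.128 = 11.88776
Perpetuity value at year 4: $1.29 / 0.128 = 10.07812
PV of perpetuity: 10.07812 / (1+0.128)^4 = 6.22506
Total PV = 11.88776 + 6.22506 = 18.11282

$18.11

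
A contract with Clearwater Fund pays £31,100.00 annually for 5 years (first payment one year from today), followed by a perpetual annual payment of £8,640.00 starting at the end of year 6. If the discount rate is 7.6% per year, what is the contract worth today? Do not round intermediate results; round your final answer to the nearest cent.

PV of 5-year annuity: £31,100.00 × [1 − (1+0.076)^−5] / 0.076 = 125493.47334
Perpetuity value at year 5: £8,640.00 / 0.076 = 113684.21053
PV of perpetuity: 113684.21053 / (1+0.076)^5 = 78820.42886
Total PV = 125493.47334 + 78820.42886 = 204313.90221

£204313.90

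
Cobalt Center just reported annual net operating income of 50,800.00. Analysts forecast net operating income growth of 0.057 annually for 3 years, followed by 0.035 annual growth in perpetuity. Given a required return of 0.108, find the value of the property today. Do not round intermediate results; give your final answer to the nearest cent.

D_1 = 53695.60000
D_2 = 56756.24920
D_3 = 59991.35540
Terminal value at year 3: TV = D_3×(1+g_2)/(r−g_2) = 62091.05284/0.073 = 850562.36772
P_0 = D_1/(1+r)^1 + D_2/(1+r)^2 + D_3/(1+r)^3 + TV/(1+r)^3
    = 48461.73285 + 46231.09352 + 44103.12803 + 625297.77409 = 764093.72850

764093.73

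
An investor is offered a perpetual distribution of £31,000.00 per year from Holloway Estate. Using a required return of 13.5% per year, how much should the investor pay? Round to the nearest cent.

£229629.63

Level perpetuity: PV = C / r = £31,000.00 / 0.135 = £229,629.63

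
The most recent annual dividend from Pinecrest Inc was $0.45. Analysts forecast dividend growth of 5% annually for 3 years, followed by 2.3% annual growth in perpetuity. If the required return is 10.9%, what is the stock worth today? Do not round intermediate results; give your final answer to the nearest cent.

D_1 = 0.47250
D_2 = 0.49612
D_3 = 0.52093
Terminal value at year 3: TV = D_3×(1+g_2)/(r−g_2) = 0.53291/0.086 = 6.19666
P_0 = D_1/(1+r)^1 + D_2/(1+r)^2 + D_3/(1+r)^3 + TV/(1+r)^3
    = 0.42606 + 0.40339 + 0.38193 + 4.54321 = 5.75460

$5.75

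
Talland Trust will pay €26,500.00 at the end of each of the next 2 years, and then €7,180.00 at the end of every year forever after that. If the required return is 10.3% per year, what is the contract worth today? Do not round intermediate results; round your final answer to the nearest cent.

€103104.81

PV of 2-year annuity: €26,500.00 × [1 − (1+0.103)^−2] / 0.103 = 45807.23963
Perpetuity value at year 2: €7,180.00 / 0.103 = 69708.73786
PV of perpetuity: 69708.73786 / (1+0.103)^2 = 57297.56879
Total PV = 45807.23963 + 57297.56879 = 103104.80842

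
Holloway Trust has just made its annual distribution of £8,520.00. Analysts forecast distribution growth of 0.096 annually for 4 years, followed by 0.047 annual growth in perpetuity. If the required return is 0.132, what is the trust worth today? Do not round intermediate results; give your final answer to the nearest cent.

D_1 = 9337.92000
D_2 = 10234.36032
D_3 = 11216.85891
D_4 = 12293.67737
Terminal value at year 4: TV = D_4×(1+g_2)/(r−g_2) = 12871.48020/0.085 = 151429.17885
P_0 = D_1/(1+r)^1 + D_2/(1+r)^2 + D_3/(1+r)^3 + D_4/(1+r)^4 + TV/(1+r)^4
    = 8249.04594 + 7986.70879 + 7732.71451 + 7486.79780 + 92219.73288 = 123674.99991

£123675.00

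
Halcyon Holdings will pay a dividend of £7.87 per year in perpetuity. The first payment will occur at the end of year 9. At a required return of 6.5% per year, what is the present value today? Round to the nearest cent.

£73.16

Value at end of year 8: C / r = £7.87 / 0.065 = £121.0769
Discount to today: PV = £121.0769 / (1 + 0.065)^8 = £121.0769 / 1.654996 = £73.16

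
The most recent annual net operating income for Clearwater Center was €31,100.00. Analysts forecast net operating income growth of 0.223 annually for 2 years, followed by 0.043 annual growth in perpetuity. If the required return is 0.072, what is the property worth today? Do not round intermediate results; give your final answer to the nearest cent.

€1531787.04

D_1 = 38035.30000
D_2 = 46517.17190
Terminal value at year 2: TV = D_2×(1+g_2)/(r−g_2) = 48517.41029/0.029 = 1673014.14799
P_0 = D_1/(1+r)^1 + D_2/(1+r)^2 + TV/(1+r)^2
    = 35480.69030 + 40478.43679 + 1455827.91615 = 1531787.04323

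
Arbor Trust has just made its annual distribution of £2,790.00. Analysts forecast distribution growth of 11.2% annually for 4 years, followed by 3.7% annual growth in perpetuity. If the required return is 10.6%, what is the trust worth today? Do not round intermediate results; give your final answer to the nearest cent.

£54160.37

D_1 = 3102.48000
D_2 = 3449.95776
D_3 = 3836.35303
D_4 = 4266.02457
Terminal value at year 4: TV = D_4×(1+g_2)/(r−g_2) = 4423.86748/0.069 = 64114.02141
P_0 = D_1/(1+r)^1 + D_2/(1+r)^2 + D_3/(1+r)^3 + D_4/(1+r)^4 + TV/(1+r)^4
    = 2805.13562 + 2820.35336 + 2835.65365 + 2851.03694 + 42848.19285 = 54160.37242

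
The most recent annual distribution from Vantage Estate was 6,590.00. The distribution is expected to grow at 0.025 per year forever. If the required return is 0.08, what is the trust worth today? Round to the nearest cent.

D₁ = D₀ × (1 + g) = 6,590.00 × 1.025 = 6,754.7500
Growing perpetuity: P = D₁ / (r − g) = 6,754.7500 / (0.08 − 0.025) = 122,813.64

122813.64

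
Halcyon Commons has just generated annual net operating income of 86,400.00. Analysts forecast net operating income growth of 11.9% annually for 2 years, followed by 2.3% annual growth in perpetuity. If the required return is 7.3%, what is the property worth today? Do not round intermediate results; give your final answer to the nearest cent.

2106631.69

D_1 = 96681.60000
D_2 = 108186.71040
Terminal value at year 2: TV = D_2×(1+g_2)/(r−g_2) = 110675.00474/0.05 = 2213500.09478
P_0 = D_1/(1+r)^1 + D_2/(1+r)^2 + TV/(1+r)^2
    = 90104.00746 + 93966.80740 + 1922560.87946 = 2106631.69432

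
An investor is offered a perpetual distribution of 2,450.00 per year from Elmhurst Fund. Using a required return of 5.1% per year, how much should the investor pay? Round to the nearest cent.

48039.22

Level perpetuity: PV = C / r = 2,450.00 / 0.051 = 48,039.22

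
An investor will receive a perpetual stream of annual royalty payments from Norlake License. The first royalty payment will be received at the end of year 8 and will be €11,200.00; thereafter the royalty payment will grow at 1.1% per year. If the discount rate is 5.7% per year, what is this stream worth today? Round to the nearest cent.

Value at end of year 7: C₁ / (r − g) = €11,200.00 / (0.057 − 0.011) = €243,478.2609
Discount to today: PV = €243,478.2609 / (1 + 0.057)^7 = €243,478.2609 / 1.474093 = €165,171.56

€165171.56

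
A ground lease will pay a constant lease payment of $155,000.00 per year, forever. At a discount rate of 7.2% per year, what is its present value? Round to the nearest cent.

Level perpetuity: PV = C / r = $155,000.00 / 0.072 = $2,152,777.78

$2152777.78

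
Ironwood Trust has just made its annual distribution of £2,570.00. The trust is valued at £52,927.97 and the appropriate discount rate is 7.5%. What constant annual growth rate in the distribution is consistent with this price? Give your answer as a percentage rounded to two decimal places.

2.52%

P = D₀(1+g)/(r−g) ⇒ P(r−g) = D₀(1+g) ⇒ g(P+D₀) = P·r − D₀
g = (P·r − D₀)/(P + D₀) = (£52,927.97×0.075 − £2,570.00) / (£52,927.97 + £2,570.00) = 0.025219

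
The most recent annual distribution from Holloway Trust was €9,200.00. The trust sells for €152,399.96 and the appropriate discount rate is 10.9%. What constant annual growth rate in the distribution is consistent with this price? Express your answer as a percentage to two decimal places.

P = D₀(1+g)/(r−g) ⇒ P(r−g) = D₀(1+g) ⇒ g(P+D₀) = P·r − D₀
g = (P·r − D₀)/(P + D₀) = (€152,399.96×0.109 − €9,200.00) / (€152,399.96 + €9,200.00) = 0.045864

4.59%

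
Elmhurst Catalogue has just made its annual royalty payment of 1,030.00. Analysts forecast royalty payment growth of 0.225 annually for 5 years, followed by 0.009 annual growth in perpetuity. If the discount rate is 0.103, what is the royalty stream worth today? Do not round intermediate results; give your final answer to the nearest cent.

D_1 = 1261.75000
D_2 = 1545.64375
D_3 = 1893.41359
D_4 = 2319.43165
D_5 = 2841.30377
Terminal value at year 5: TV = D_5×(1+g_2)/(r−g_2) = 2866.87551/0.094 = 30498.67562
P_0 = D_1/(1+r)^1 + D_2/(1+r)^2 + D_3/(1+r)^3 + D_4/(1+r)^4 + D_5/(1+r)^5 + TV/(1+r)^5
    = 1143.92566 + 1270.45234 + 1410.97381 + 1567.03801 + 1740.36406 + 18681.14187 = 25813.89575

25813.90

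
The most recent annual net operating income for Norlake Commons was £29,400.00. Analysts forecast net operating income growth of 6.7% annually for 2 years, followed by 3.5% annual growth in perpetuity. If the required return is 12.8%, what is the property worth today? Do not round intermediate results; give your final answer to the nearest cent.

£346878.75

D_1 = 31369.80000
D_2 = 33471.57660
Terminal value at year 2: TV = D_2×(1+g_2)/(r−g_2) = 34643.08178/0.093 = 372506.25571
P_0 = D_1/(1+r)^1 + D_2/(1+r)^2 + TV/(1+r)^2
    = 27810.10638 + 26306.19106 + 292762.44884 = 346878.74628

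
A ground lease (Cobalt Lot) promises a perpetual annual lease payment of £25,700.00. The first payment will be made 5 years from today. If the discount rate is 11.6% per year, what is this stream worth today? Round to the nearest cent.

£142829.64

Value at end of year 4: C / r = £25,700.00 / 0.116 = £221,551.7241
Discount to today: PV = £221,551.7241 / (1 + 0.116)^4 = £221,551.7241 / 1.551161 = £142,829.64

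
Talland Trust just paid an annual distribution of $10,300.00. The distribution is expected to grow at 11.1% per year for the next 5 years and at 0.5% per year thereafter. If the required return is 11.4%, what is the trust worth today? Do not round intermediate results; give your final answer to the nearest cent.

D_1 = 11443.30000
D_2 = 12713.50630
D_3 = 14124.70550
D_4 = 15692.54781
D_5 = 17434.42062
Terminal value at year 5: TV = D_5×(1+g_2)/(r−g_2) = 17521.59272/0.109 = 160748.55706
P_0 = D_1/(1+r)^1 + D_2/(1+r)^2 + D_3/(1+r)^3 + D_4/(1+r)^4 + D_5/(1+r)^5 + TV/(1+r)^5
    = 10272.26212 + 10244.59894 + 10217.01025 + 10189.49586 + 10162.05556 + 93696.01690 = 144781.43962

$144781.44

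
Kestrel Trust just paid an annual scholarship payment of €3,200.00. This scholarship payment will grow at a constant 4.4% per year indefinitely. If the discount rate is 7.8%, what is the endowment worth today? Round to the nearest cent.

D₁ = D₀ × (1 + g) = €3,200.00 × 1.044 = €3,340.8000
Growing perpetuity: P = D₁ / (r − g) = €3,340.8000 / (0.078 − 0.044) = €98,258.82

€98258.82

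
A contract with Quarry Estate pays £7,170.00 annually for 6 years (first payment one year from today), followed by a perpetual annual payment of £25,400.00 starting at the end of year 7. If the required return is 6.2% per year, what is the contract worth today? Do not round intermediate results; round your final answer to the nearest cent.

PV of 6-year annuity: £7,170.00 × [1 − (1+0.062)^−6] / 0.062 = 35036.74926
Perpetuity value at year 6: £25,400.00 / 0.062 = 409677.41935
PV of perpetuity: 409677.41935 / (1+0.062)^6 = 285558.39128
Total PV = 35036.74926 + 285558.39128 = 320595.14054

£320595.14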